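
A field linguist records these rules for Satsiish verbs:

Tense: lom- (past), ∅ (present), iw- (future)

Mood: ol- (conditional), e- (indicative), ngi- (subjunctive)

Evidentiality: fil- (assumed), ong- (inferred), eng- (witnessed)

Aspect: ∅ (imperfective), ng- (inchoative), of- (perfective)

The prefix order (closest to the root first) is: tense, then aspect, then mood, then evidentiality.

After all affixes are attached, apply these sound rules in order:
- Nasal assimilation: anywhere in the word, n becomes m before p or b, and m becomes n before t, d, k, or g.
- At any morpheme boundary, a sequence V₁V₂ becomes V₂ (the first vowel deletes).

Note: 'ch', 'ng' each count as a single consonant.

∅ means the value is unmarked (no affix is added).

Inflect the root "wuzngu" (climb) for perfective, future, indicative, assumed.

Attach tense future iw- → iwwuzngu.
Attach aspect perfective of- → ofiwwuzngu.
Attach mood indicative e- → eofiwwuzngu.
Attach evidentiality assumed fil- → fileofiwwuzngu.
Nasal assimilation: no change.
Apply vowel deletion: fileofiwwuzngu → filofiwwuzngu.

filofiwwuzngu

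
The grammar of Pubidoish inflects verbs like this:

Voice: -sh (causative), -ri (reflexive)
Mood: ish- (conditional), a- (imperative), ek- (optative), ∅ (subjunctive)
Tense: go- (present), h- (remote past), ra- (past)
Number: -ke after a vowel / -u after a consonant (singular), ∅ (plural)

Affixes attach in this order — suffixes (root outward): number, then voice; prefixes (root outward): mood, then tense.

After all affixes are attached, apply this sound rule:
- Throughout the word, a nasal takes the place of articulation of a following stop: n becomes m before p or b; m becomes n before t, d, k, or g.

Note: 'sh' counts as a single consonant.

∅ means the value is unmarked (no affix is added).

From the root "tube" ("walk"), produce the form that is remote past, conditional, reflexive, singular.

hishtubekeri

Attach number singular -ke (after vowel 'e') → tubeke.
Attach voice reflexive -ri → tubekeri.
Attach mood conditional ish- → ishtubekeri.
Attach tense remote past h- → hishtubekeri.
Nasal assimilation: no change.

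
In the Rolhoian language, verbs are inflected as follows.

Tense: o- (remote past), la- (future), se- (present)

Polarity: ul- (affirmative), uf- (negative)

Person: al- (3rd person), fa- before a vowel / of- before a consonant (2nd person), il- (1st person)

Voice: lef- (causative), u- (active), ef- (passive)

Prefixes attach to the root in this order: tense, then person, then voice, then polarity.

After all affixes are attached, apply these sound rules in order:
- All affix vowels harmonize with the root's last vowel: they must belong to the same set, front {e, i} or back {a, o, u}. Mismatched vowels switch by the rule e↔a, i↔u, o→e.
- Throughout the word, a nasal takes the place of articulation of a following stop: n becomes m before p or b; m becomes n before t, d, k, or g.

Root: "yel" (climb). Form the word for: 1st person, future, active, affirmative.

Attach tense future la- → layel.
Attach person 1st person il- → illayel.
Attach voice active u- → uillayel.
Attach polarity affirmative ul- → uluillayel.
Apply vowel harmony: uluillayel → iliilleyel.
Nasal assimilation: no change.

iliilleyel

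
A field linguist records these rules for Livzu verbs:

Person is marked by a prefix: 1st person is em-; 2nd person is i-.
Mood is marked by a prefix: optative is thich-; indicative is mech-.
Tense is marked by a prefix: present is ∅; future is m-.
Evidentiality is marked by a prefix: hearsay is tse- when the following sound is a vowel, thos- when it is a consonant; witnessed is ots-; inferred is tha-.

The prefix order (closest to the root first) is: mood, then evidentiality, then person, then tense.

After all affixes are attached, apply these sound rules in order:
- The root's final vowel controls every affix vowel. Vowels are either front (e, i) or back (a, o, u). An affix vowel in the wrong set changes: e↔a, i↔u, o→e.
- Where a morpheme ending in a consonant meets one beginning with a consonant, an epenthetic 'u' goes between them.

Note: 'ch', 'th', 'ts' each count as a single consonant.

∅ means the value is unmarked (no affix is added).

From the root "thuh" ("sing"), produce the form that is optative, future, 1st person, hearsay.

mamuthosuthuchuthuh

Attach mood optative thich- → thichthuh.
Attach evidentiality hearsay thos- (before consonant 'th') → thosthichthuh.
Attach person 1st person em- → emthosthichthuh.
Attach tense future m- → memthosthichthuh.
Apply vowel harmony: memthosthichthuh → mamthosthuchthuh.
Apply epenthesis: mamthosthuchthuh → mamuthosuthuchuthuh.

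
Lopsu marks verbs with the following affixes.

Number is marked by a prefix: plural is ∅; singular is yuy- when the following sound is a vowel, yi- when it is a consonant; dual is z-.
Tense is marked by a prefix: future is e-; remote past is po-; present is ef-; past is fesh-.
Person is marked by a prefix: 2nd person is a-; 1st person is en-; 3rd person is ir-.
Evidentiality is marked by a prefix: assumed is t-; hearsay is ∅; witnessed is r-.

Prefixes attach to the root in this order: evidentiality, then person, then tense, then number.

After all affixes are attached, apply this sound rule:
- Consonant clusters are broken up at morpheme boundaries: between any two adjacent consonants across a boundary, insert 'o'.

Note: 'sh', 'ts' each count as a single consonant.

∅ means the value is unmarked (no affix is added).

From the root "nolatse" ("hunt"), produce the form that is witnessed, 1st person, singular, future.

yuyeenoronolatse

Attach evidentiality witnessed r- → rnolatse.
Attach person 1st person en- → enrnolatse.
Attach tense future e- → eenrnolatse.
Attach number singular yuy- (before vowel 'e') → yuyeenrnolatse.
Apply epenthesis: yuyeenrnolatse → yuyeenoronolatse.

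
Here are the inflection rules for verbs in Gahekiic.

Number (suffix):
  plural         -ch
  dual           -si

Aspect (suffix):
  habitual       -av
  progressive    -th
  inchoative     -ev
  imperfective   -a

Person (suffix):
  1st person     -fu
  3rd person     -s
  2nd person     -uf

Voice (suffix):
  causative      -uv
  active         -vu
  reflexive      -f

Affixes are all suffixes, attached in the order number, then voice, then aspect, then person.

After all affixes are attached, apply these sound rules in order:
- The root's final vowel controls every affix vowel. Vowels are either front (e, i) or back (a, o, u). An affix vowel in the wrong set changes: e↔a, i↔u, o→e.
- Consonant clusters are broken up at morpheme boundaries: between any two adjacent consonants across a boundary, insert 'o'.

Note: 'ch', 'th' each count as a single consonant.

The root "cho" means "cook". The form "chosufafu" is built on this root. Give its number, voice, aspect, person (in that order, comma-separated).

Segment: cho-si-f-a-fu.
number: -si → dual.
voice: -f → reflexive.
aspect: -a → imperfective.
person: -fu → 1st person.

dual, reflexive, imperfective, 1st person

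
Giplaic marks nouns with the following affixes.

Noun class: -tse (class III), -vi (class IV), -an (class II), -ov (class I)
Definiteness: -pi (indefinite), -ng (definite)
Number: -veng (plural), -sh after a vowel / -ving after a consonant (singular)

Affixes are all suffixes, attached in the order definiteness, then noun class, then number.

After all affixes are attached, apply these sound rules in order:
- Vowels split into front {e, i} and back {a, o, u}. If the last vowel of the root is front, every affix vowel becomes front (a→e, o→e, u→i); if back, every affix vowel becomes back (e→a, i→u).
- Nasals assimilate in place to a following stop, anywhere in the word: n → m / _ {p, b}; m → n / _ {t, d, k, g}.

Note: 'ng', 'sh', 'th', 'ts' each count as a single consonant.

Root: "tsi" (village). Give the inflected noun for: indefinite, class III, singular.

Attach definiteness indefinite -pi → tsipi.
Attach noun class class III -tse → tsipitse.
Attach number singular -sh (after vowel 'e') → tsipitsesh.
Vowel harmony: no change.
Nasal assimilation: no change.

tsipitsesh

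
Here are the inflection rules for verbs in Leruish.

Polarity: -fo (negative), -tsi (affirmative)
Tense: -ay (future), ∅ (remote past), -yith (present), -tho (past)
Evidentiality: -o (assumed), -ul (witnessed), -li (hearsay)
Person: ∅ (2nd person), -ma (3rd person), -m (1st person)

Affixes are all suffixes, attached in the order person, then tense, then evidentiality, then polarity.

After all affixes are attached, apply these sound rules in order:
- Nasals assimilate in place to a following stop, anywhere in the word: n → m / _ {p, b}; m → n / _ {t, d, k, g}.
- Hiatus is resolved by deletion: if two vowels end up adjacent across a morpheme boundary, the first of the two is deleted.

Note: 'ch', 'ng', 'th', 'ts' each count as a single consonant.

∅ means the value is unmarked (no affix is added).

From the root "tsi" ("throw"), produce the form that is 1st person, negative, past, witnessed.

tsimthulfo

Attach person 1st person -m → tsim.
Attach tense past -tho → tsimtho.
Attach evidentiality witnessed -ul → tsimthoul.
Attach polarity negative -fo → tsimthoulfo.
Nasal assimilation: no change.
Apply vowel deletion: tsimthoulfo → tsimthulfo.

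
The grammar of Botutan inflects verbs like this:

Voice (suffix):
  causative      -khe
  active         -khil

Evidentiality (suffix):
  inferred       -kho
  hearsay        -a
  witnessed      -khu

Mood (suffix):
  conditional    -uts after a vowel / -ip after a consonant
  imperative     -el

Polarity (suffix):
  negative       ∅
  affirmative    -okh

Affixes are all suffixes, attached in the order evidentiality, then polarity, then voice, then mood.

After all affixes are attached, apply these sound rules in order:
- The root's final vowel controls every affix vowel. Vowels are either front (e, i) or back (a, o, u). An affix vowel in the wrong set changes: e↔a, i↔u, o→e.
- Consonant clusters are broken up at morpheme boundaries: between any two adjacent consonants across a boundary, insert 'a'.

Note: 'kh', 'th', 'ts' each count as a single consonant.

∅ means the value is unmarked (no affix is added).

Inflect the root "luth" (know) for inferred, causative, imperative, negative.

Attach evidentiality inferred -kho → luthkho.
polarity = negative: zero marking, form stays luthkho.
Attach voice causative -khe → luthkhokhe.
Attach mood imperative -el → luthkhokheel.
Apply vowel harmony: luthkhokheel → luthkhokhaal.
Apply epenthesis: luthkhokhaal → luthakhokhaal.

luthakhokhaal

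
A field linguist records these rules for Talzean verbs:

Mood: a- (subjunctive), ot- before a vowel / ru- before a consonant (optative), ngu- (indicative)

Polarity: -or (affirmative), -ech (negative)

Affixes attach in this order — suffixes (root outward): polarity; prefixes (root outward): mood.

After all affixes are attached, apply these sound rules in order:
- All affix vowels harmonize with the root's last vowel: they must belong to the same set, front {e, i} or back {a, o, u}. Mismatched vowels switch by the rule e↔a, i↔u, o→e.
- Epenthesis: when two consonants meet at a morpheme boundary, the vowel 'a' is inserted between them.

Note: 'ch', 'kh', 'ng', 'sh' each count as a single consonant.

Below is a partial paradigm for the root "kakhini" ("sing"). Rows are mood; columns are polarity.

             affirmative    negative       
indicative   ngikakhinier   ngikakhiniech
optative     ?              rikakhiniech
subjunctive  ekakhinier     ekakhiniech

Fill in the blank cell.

Attach polarity affirmative -or → kakhinior.
Attach mood optative ru- (before consonant 'k') → rukakhinior.
Apply vowel harmony: rukakhinior → rikakhinier.
Epenthesis: no change.

rikakhinier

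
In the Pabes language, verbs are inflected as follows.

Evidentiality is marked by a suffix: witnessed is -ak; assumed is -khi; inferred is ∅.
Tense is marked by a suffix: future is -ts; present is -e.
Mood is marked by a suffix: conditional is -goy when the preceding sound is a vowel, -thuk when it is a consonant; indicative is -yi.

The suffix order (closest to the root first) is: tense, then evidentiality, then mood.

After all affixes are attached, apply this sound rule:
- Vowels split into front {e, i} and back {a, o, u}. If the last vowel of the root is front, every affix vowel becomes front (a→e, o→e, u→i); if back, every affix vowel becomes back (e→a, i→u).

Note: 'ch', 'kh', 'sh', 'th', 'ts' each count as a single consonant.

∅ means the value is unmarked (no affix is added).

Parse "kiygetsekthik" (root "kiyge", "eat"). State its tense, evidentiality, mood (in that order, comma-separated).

Segment: kiyge-ts-ak-thuk.
tense: -ts → future.
evidentiality: -ak → witnessed.
mood: -goy/thuk → conditional.

future, witnessed, conditional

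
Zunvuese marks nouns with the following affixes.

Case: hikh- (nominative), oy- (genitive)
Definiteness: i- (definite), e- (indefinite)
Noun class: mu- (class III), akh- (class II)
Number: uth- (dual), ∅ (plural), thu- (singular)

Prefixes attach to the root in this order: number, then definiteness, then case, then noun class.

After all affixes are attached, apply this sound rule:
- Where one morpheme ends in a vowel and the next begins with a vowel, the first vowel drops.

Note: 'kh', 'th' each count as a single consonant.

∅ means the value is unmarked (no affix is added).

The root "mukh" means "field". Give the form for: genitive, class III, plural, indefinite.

number = plural: zero marking, form stays mukh.
Attach definiteness indefinite e- → emukh.
Attach case genitive oy- → oyemukh.
Attach noun class class III mu- → muoyemukh.
Apply vowel deletion: muoyemukh → moyemukh.

moyemukh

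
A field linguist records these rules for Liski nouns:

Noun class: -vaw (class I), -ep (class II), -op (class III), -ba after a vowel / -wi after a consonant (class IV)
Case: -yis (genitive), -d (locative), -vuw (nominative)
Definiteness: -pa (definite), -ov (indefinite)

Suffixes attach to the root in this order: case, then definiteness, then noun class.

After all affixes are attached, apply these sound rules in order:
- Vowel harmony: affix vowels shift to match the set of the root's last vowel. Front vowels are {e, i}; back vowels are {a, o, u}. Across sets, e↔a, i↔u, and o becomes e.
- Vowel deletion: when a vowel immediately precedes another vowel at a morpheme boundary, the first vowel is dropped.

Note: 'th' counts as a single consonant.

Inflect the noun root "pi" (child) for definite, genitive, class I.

Attach case genitive -yis → piyis.
Attach definiteness definite -pa → piyispa.
Attach noun class class I -vaw → piyispavaw.
Apply vowel harmony: piyispavaw → piyispevew.
Vowel deletion: no change.

piyispevew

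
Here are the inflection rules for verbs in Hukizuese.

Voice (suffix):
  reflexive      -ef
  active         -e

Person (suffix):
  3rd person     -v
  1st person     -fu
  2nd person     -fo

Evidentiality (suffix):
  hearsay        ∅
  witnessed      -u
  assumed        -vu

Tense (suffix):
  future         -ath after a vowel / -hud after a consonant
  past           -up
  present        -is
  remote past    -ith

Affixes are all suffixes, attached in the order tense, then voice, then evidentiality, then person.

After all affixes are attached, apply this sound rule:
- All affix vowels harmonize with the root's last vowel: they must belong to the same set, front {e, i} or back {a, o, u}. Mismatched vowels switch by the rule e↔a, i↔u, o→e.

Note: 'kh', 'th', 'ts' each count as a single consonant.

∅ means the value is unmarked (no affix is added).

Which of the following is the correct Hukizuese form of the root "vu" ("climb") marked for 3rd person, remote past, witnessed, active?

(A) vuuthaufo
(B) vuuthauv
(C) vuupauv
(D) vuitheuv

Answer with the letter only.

B

Attach tense remote past -ith → vuith.
Attach voice active -e → vuithe.
Attach evidentiality witnessed -u → vuitheu.
Attach person 3rd person -v → vuitheuv.
Apply vowel harmony: vuitheuv → vuuthauv.
So the correct form is vuuthauv, option (B).
(A) vuuthaufo is wrong: it uses 2nd person instead of 3rd person for person.
(C) vuupauv is wrong: it uses past instead of remote past for tense.
(D) vuitheuv is wrong: it fails to apply the sound rule(s).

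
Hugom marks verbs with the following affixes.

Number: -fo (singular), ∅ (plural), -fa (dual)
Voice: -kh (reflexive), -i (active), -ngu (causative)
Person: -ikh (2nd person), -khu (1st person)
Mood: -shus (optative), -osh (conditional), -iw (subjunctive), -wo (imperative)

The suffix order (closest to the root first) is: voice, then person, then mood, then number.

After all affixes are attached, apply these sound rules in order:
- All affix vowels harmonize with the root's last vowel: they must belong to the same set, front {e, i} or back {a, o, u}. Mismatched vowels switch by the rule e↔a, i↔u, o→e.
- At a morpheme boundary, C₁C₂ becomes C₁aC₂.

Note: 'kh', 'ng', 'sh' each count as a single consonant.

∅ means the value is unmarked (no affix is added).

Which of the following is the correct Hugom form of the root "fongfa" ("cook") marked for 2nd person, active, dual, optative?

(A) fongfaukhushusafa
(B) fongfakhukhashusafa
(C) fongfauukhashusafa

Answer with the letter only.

Attach voice active -i → fongfai.
Attach person 2nd person -ikh → fongfaiikh.
Attach mood optative -shus → fongfaiikhshus.
Attach number dual -fa → fongfaiikhshusfa.
Apply vowel harmony: fongfaiikhshusfa → fongfauukhshusfa.
Apply epenthesis: fongfauukhshusfa → fongfauukhashusafa.
So the correct form is fongfauukhashusafa, option (C).
(B) fongfakhukhashusafa is wrong: it uses reflexive instead of active for voice.
(A) fongfaukhushusafa is wrong: it uses 1st person instead of 2nd person for person.

C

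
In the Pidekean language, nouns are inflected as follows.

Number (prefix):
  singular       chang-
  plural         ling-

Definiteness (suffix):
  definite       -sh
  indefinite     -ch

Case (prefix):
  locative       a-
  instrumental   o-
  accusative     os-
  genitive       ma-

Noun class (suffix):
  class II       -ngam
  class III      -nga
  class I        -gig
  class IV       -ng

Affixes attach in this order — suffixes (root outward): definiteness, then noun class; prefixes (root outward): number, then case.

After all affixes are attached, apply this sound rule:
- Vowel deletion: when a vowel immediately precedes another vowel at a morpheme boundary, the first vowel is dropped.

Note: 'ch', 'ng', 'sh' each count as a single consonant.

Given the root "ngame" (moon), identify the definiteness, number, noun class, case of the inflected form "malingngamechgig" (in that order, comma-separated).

indefinite, plural, class I, genitive

Segment: ma-ling-ngame-ch-gig.
definiteness: -ch → indefinite.
number: ling- → plural.
noun class: -gig → class I.
case: ma- → genitive.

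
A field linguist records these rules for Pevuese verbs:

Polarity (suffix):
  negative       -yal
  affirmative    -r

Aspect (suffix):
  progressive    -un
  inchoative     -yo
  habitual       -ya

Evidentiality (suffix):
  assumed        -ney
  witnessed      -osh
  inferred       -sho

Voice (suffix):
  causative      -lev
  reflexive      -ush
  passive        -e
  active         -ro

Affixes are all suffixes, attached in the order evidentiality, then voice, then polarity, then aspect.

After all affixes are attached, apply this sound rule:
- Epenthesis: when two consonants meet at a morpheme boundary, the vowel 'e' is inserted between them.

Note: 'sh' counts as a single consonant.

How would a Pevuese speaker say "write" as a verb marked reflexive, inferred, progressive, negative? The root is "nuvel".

Attach evidentiality inferred -sho → nuvelsho.
Attach voice reflexive -ush → nuvelshoush.
Attach polarity negative -yal → nuvelshoushyal.
Attach aspect progressive -un → nuvelshoushyalun.
Apply epenthesis: nuvelshoushyalun → nuveleshousheyalun.

nuveleshousheyalun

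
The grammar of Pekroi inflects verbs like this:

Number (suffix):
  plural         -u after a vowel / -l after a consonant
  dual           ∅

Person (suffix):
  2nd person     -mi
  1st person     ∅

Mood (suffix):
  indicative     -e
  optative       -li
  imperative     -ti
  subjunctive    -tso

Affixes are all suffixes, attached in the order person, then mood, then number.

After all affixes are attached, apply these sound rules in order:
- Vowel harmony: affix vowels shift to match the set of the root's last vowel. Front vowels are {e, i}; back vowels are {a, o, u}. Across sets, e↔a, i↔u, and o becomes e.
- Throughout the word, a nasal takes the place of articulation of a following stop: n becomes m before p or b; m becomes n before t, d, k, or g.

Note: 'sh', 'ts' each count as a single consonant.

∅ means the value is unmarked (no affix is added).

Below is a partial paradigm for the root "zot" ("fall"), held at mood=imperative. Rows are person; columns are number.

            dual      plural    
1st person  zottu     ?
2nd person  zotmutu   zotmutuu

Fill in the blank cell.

zottuu

person = 1st person: zero marking, form stays zot.
Attach mood imperative -ti → zotti.
Attach number plural -u (after vowel 'i') → zottiu.
Apply vowel harmony: zottiu → zottuu.
Nasal assimilation: no change.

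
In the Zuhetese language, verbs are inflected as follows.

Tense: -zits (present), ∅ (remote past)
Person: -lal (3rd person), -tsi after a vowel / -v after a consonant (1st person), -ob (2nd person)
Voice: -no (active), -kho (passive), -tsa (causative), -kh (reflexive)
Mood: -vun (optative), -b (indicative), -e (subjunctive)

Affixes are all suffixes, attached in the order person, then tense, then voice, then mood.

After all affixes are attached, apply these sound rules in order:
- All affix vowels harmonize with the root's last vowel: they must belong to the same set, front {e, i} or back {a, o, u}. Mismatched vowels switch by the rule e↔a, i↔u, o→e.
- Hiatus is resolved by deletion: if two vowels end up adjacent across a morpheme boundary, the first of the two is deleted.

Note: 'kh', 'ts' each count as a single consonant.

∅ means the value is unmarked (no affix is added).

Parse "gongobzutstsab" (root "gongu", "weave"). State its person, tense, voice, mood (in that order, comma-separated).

Segment: gongu-ob-zits-tsa-b.
person: -ob → 2nd person.
tense: -zits → present.
voice: -tsa → causative.
mood: -b → indicative.

2nd person, present, causative, indicative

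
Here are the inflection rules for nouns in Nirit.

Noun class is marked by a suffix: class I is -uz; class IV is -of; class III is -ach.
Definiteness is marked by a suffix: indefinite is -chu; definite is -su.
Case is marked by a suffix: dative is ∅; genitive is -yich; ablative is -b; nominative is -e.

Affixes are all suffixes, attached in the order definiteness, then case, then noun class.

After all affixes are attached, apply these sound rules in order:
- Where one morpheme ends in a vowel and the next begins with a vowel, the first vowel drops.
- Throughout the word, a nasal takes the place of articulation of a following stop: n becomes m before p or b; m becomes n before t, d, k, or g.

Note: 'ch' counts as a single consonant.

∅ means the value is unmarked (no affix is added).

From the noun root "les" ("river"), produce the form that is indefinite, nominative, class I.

leschuz

Attach definiteness indefinite -chu → leschu.
Attach case nominative -e → leschue.
Attach noun class class I -uz → leschueuz.
Apply vowel deletion: leschueuz → leschuz.
Nasal assimilation: no change.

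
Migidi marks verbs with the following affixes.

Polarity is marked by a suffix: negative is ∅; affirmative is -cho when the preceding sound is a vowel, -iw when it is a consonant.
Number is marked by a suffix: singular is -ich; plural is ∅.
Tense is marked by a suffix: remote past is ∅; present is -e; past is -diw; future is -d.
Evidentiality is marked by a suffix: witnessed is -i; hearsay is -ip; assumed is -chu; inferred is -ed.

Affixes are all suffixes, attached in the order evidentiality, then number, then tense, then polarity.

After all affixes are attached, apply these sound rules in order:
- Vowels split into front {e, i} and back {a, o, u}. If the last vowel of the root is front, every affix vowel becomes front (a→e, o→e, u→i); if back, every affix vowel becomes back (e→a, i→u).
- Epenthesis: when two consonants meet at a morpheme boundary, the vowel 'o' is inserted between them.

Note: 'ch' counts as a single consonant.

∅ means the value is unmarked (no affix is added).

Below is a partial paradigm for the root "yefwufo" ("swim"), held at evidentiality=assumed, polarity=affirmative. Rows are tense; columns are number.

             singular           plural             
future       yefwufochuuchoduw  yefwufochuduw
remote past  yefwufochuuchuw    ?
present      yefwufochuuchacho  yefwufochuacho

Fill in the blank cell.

yefwufochucho

Attach evidentiality assumed -chu → yefwufochu.
number = plural: zero marking, form stays yefwufochu.
tense = remote past: zero marking, form stays yefwufochu.
Attach polarity affirmative -cho (after vowel 'u') → yefwufochucho.
Vowel harmony: no change.
Epenthesis: no change.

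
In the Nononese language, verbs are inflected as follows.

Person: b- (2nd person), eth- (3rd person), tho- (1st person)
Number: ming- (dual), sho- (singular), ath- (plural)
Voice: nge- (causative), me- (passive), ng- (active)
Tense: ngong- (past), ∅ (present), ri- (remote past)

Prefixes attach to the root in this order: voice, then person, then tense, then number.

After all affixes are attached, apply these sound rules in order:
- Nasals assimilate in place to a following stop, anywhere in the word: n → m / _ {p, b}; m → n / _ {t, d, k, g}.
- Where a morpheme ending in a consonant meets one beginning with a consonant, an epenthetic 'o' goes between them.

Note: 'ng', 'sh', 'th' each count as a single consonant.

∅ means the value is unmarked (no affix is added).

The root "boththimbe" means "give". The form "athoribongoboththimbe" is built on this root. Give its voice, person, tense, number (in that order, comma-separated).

active, 2nd person, remote past, plural

Segment: ath-ri-b-ng-boththimbe.
voice: ng- → active.
person: b- → 2nd person.
tense: ri- → remote past.
number: ath- → plural.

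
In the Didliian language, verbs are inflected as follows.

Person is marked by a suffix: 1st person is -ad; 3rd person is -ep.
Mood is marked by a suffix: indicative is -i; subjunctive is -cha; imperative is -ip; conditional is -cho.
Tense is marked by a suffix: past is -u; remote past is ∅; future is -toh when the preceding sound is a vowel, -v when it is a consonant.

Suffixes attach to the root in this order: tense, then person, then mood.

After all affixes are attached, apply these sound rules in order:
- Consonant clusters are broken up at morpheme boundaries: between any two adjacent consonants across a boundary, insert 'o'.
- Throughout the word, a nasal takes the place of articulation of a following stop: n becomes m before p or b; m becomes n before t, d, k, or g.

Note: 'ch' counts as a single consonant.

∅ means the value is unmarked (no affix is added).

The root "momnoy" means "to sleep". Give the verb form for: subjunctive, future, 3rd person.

Attach tense future -v (after consonant 'y') → momnoyv.
Attach person 3rd person -ep → momnoyvep.
Attach mood subjunctive -cha → momnoyvepcha.
Apply epenthesis: momnoyvepcha → momnoyovepocha.
Nasal assimilation: no change.

momnoyovepocha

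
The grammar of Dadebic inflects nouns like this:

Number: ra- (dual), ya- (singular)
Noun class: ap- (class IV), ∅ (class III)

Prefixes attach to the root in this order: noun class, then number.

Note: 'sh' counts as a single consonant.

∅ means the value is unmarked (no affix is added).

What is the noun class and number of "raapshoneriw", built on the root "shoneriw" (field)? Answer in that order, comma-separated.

class IV, dual

Segment: ra-ap-shoneriw.
noun class: ap- → class IV.
number: ra- → dual.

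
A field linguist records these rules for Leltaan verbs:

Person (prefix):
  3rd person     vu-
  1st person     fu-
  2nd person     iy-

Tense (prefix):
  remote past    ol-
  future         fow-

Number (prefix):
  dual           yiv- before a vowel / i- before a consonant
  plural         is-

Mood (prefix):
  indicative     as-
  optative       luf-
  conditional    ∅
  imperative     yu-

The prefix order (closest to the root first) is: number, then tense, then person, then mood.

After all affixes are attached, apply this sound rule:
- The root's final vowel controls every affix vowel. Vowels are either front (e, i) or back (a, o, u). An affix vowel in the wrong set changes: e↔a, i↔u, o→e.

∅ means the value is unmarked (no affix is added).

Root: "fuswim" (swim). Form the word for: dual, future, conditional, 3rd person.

vifewifuswim

Attach number dual i- (before consonant 'f') → ifuswim.
Attach tense future fow- → fowifuswim.
Attach person 3rd person vu- → vufowifuswim.
mood = conditional: zero marking, form stays vufowifuswim.
Apply vowel harmony: vufowifuswim → vifewifuswim.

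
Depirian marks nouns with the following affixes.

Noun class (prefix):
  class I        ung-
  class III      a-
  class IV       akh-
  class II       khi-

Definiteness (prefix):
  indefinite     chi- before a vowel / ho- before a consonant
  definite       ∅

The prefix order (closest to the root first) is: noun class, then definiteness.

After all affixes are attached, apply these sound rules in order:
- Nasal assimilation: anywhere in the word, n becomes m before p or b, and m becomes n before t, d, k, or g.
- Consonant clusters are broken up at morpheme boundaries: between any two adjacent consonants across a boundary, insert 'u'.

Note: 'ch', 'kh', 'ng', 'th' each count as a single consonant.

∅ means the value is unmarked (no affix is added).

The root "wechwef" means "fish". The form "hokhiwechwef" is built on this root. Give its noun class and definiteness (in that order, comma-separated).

class II, indefinite

Segment: ho-khi-wechwef.
noun class: khi- → class II.
definiteness: chi/ho- → indefinite.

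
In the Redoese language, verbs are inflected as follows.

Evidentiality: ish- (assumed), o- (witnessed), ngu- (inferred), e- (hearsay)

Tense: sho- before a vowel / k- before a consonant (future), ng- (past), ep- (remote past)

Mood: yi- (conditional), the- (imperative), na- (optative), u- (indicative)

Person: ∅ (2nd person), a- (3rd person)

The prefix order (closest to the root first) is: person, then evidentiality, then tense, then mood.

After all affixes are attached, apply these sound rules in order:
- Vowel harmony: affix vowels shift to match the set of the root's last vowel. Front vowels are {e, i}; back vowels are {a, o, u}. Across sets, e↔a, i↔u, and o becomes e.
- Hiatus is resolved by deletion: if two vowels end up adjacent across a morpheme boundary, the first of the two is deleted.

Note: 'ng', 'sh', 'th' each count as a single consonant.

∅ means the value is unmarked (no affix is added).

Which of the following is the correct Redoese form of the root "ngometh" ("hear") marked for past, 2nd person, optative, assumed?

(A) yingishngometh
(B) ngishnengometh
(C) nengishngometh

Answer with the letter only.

person = 2nd person: zero marking, form stays ngometh.
Attach evidentiality assumed ish- → ishngometh.
Attach tense past ng- → ngishngometh.
Attach mood optative na- → nangishngometh.
Apply vowel harmony: nangishngometh → nengishngometh.
Vowel deletion: no change.
So the correct form is nengishngometh, option (C).
(B) ngishnengometh is wrong: it has the affixes in the wrong order.
(A) yingishngometh is wrong: it uses conditional instead of optative for mood.

C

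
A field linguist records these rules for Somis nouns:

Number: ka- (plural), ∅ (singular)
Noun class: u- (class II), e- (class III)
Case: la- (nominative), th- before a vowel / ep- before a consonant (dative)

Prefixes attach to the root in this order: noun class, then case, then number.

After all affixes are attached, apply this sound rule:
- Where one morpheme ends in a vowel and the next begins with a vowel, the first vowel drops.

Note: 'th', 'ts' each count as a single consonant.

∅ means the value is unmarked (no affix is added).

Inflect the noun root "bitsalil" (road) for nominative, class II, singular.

lubitsalil

Attach noun class class II u- → ubitsalil.
Attach case nominative la- → laubitsalil.
number = singular: zero marking, form stays laubitsalil.
Apply vowel deletion: laubitsalil → lubitsalil.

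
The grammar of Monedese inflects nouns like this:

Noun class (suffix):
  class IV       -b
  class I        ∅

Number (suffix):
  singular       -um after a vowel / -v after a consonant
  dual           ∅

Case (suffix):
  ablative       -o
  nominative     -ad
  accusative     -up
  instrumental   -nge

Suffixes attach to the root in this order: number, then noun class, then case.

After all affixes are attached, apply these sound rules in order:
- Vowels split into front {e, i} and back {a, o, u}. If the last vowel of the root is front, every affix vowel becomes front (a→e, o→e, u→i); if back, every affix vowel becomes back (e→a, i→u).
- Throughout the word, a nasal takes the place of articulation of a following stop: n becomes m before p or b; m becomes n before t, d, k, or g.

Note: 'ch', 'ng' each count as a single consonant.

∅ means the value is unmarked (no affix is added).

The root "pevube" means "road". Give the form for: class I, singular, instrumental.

Attach number singular -um (after vowel 'e') → pevubeum.
noun class = class I: zero marking, form stays pevubeum.
Attach case instrumental -nge → pevubeumnge.
Apply vowel harmony: pevubeumnge → pevubeimnge.
Nasal assimilation: no change.

pevubeimnge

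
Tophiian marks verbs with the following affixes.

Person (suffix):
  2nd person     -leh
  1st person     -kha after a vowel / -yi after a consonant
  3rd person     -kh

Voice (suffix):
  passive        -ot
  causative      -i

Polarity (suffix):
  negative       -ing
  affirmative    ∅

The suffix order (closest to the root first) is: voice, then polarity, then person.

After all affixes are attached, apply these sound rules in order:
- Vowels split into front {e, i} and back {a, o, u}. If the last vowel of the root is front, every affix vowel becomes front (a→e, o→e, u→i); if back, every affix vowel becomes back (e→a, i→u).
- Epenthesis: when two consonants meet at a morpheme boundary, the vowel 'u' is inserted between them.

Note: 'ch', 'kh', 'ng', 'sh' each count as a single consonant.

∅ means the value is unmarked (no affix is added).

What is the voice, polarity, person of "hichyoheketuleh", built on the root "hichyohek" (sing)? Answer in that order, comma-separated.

passive, affirmative, 2nd person

Segment: hichyohek-ot-leh.
voice: -ot → passive.
polarity: ∅ → affirmative.
person: -leh → 2nd person.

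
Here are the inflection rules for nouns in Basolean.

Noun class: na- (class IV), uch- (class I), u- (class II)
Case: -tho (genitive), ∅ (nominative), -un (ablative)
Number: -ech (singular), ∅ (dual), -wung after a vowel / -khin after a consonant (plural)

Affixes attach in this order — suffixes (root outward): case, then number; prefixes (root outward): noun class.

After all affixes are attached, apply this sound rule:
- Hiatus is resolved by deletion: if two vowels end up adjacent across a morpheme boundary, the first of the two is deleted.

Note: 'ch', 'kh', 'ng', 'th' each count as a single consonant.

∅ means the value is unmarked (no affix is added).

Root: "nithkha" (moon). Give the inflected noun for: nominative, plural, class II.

unithkhawung

case = nominative: zero marking, form stays nithkha.
Attach noun class class II u- → unithkha.
Attach number plural -wung (after vowel 'a') → unithkhawung.
Vowel deletion: no change.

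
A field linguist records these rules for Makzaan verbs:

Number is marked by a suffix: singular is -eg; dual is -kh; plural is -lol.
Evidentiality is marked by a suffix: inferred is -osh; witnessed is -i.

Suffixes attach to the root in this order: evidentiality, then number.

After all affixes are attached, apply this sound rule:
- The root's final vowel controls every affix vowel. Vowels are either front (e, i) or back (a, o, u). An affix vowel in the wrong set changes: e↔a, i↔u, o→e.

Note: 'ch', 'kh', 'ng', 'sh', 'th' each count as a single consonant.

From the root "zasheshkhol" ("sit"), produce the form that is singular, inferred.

Attach evidentiality inferred -osh → zasheshkholosh.
Attach number singular -eg → zasheshkholosheg.
Apply vowel harmony: zasheshkholosheg → zasheshkholoshag.

zasheshkholoshag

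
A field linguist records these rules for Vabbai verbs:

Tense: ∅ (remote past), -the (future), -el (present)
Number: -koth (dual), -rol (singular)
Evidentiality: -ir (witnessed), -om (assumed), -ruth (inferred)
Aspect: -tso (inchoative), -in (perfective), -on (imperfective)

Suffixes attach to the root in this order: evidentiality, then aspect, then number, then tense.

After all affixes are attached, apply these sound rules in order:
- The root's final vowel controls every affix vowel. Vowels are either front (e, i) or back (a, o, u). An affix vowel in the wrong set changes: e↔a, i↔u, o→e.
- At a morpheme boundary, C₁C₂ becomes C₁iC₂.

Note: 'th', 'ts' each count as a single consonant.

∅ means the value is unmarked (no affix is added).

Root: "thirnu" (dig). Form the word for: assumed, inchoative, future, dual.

thirnuomitsokothitha

Attach evidentiality assumed -om → thirnuom.
Attach aspect inchoative -tso → thirnuomtso.
Attach number dual -koth → thirnuomtsokoth.
Attach tense future -the → thirnuomtsokoththe.
Apply vowel harmony: thirnuomtsokoththe → thirnuomtsokoththa.
Apply epenthesis: thirnuomtsokoththa → thirnuomitsokothitha.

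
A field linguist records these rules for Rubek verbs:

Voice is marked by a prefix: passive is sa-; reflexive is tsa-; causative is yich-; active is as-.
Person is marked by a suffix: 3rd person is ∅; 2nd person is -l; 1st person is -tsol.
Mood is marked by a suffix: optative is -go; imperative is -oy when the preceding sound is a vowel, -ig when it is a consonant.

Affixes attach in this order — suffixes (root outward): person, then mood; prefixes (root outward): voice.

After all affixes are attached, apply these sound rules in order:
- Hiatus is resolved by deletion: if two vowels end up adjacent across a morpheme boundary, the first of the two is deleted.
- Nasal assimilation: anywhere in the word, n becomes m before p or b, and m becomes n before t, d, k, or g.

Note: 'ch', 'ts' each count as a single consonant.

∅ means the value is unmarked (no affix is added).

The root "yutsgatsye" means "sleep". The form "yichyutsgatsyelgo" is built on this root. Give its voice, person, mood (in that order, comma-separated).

Segment: yich-yutsgatsye-l-go.
voice: yich- → causative.
person: -l → 2nd person.
mood: -go → optative.

causative, 2nd person, optative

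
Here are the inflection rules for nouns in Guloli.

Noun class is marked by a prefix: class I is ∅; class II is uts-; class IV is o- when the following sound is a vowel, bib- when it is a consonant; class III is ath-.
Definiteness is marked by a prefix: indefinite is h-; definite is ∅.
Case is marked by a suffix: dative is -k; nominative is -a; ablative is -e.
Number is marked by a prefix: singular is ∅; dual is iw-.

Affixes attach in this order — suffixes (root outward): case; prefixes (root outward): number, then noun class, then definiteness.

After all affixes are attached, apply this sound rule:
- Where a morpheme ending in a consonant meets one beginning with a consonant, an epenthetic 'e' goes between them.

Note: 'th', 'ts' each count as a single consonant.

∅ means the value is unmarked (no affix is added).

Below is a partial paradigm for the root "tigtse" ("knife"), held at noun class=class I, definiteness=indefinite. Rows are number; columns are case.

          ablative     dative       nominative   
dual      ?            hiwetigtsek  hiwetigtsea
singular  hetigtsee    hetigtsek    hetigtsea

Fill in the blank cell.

Attach number dual iw- → iwtigtse.
Attach case ablative -e → iwtigtsee.
noun class = class I: zero marking, form stays iwtigtsee.
Attach definiteness indefinite h- → hiwtigtsee.
Apply epenthesis: hiwtigtsee → hiwetigtsee.

hiwetigtsee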